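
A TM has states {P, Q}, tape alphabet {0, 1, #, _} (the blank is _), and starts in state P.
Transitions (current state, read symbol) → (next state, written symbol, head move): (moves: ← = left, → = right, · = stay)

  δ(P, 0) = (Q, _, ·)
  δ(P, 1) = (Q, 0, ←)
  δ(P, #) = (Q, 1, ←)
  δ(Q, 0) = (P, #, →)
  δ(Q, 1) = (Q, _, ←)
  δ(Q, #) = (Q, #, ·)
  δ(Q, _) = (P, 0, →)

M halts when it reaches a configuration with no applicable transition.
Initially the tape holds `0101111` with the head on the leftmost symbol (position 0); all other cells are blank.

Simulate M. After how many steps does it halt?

24

P | [0]101111_   read 0 → write _, move ·, go to Q
Q | [_]101111_   read _ → write 0, move →, go to P
P | 0[1]01111_   read 1 → write 0, move ←, go to Q
Q | [0]001111_   read 0 → write #, move →, go to P
P | #[0]01111_   read 0 → write _, move ·, go to Q
Q | #[_]01111_   read _ → write 0, move →, go to P
P | #0[0]1111_   read 0 → write _, move ·, go to Q
Q | #0[_]1111_   read _ → write 0, move →, go to P
P | #00[1]111_   read 1 → write 0, move ←, go to Q
Q | #0[0]0111_   read 0 → write #, move →, go to P
P | #0#[0]111_   read 0 → write _, move ·, go to Q
Q | #0#[_]111_   read _ → write 0, move →, go to P
P | #0#0[1]11_   read 1 → write 0, move ←, go to Q
Q | #0#[0]011_   read 0 → write #, move →, go to P
P | #0##[0]11_   read 0 → write _, move ·, go to Q
Q | #0##[_]11_   read _ → write 0, move →, go to P
P | #0##0[1]1_   read 1 → write 0, move ←, go to Q
Q | #0##[0]01_   read 0 → write #, move →, go to P
P | #0###[0]1_   read 0 → write _, move ·, go to Q
Q | #0###[_]1_   read _ → write 0, move →, go to P
P | #0###0[1]_   read 1 → write 0, move ←, go to Q
Q | #0###[0]0_   read 0 → write #, move →, go to P
P | #0####[0]_   read 0 → write _, move ·, go to Q
Q | #0####[_]_   read _ → write 0, move →, go to P
P | #0####0[_]
M halts after 24 transitions.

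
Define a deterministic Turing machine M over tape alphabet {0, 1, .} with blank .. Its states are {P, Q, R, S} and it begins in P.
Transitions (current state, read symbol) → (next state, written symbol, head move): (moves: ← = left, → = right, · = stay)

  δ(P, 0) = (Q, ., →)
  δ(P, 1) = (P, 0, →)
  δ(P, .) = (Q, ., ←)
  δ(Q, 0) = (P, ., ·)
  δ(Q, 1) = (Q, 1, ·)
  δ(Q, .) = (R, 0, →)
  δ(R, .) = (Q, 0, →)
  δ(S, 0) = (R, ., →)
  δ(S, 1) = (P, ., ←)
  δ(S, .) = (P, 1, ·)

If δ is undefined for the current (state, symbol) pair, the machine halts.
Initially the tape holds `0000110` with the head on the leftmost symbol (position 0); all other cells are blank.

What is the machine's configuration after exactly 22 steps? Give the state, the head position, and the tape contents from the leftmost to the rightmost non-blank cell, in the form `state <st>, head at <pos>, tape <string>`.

state=P head=0 tape=.[0]000110   (P,0)→(Q,.,→)
state=Q head=1 tape=..[0]00110   (Q,0)→(P,.,·)
state=P head=1 tape=..[.]00110   (P,.)→(Q,.,←)
state=Q head=0 tape=.[.].00110   (Q,.)→(R,0,→)
state=R head=1 tape=.0[.]00110   (R,.)→(Q,0,→)
state=Q head=2 tape=.00[0]0110   (Q,0)→(P,.,·)
state=P head=2 tape=.00[.]0110   (P,.)→(Q,.,←)
state=Q head=1 tape=.0[0].0110   (Q,0)→(P,.,·)
state=P head=1 tape=.0[.].0110   (P,.)→(Q,.,←)
state=Q head=0 tape=.[0]..0110   (Q,0)→(P,.,·)
state=P head=0 tape=.[.]..0110   (P,.)→(Q,.,←)
state=Q head=-1 tape=[.]...0110   (Q,.)→(R,0,→)
state=R head=0 tape=0[.]..0110   (R,.)→(Q,0,→)
state=Q head=1 tape=00[.].0110   (Q,.)→(R,0,→)
state=R head=2 tape=000[.]0110   (R,.)→(Q,0,→)
state=Q head=3 tape=0000[0]110   (Q,0)→(P,.,·)
state=P head=3 tape=0000[.]110   (P,.)→(Q,.,←)
state=Q head=2 tape=000[0].110   (Q,0)→(P,.,·)
state=P head=2 tape=000[.].110   (P,.)→(Q,.,←)
state=Q head=1 tape=00[0]..110   (Q,0)→(P,.,·)
state=P head=1 tape=00[.]..110   (P,.)→(Q,.,←)
state=Q head=0 tape=0[0]...110   (Q,0)→(P,.,·)
state=P head=0 tape=0[.]...110
After 22 steps: state P, head at 0, tape 0....110.

state P, head at 0, tape 0....110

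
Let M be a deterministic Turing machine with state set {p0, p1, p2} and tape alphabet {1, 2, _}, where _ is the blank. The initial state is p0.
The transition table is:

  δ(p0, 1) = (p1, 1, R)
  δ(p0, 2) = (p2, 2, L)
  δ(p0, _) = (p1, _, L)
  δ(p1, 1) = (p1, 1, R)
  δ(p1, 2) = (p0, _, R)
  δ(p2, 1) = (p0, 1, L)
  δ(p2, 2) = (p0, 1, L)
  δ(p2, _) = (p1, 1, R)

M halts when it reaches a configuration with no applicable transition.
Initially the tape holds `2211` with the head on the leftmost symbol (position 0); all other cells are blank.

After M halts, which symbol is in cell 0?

state=p0 head=0 tape=_[2]211_   (p0,2)→(p2,2,L)
state=p2 head=-1 tape=[_]2211_   (p2,_)→(p1,1,R)
state=p1 head=0 tape=1[2]211_   (p1,2)→(p0,_,R)
state=p0 head=1 tape=1_[2]11_   (p0,2)→(p2,2,L)
state=p2 head=0 tape=1[_]211_   (p2,_)→(p1,1,R)
state=p1 head=1 tape=11[2]11_   (p1,2)→(p0,_,R)
state=p0 head=2 tape=11_[1]1_   (p0,1)→(p1,1,R)
state=p1 head=3 tape=11_1[1]_   (p1,1)→(p1,1,R)
state=p1 head=4 tape=11_11[_]
Cell 0 holds 1 when M halts.

1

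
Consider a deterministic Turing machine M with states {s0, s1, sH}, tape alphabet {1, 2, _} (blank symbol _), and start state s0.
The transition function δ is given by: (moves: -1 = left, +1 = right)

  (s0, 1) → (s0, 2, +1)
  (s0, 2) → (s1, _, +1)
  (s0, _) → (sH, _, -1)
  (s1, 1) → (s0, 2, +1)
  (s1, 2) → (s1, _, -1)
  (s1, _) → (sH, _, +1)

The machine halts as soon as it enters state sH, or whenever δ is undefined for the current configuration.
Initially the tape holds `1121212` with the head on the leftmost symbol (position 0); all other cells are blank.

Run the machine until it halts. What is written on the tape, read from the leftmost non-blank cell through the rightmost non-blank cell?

state=s0 head=0 tape=[1]121212__   (s0,1)→(s0,2,+1)
state=s0 head=1 tape=2[1]21212__   (s0,1)→(s0,2,+1)
state=s0 head=2 tape=22[2]1212__   (s0,2)→(s1,_,+1)
state=s1 head=3 tape=22_[1]212__   (s1,1)→(s0,2,+1)
state=s0 head=4 tape=22_2[2]12__   (s0,2)→(s1,_,+1)
state=s1 head=5 tape=22_2_[1]2__   (s1,1)→(s0,2,+1)
state=s0 head=6 tape=22_2_2[2]__   (s0,2)→(s1,_,+1)
state=s1 head=7 tape=22_2_2_[_]_   (s1,_)→(sH,_,+1)
state=sH head=8 tape=22_2_2__[_]
The non-blank tape span at halt is 22_2_2.

22_2_2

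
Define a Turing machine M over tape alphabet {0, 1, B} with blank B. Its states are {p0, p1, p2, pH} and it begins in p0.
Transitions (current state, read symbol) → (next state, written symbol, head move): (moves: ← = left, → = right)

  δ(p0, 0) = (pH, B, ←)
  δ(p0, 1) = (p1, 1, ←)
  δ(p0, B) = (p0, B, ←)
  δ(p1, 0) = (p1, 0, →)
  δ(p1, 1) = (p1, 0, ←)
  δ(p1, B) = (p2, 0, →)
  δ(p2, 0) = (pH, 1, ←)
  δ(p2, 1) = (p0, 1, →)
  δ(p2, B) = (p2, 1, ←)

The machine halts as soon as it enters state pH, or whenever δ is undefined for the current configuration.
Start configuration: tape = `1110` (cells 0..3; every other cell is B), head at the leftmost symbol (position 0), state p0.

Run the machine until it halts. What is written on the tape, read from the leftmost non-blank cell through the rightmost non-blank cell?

0000011

p0 | B[1]110BB   read 1 → write 1, move ←, go to p1
p1 | [B]1110BB   read B → write 0, move →, go to p2
p2 | 0[1]110BB   read 1 → write 1, move →, go to p0
p0 | 01[1]10BB   read 1 → write 1, move ←, go to p1
p1 | 0[1]110BB   read 1 → write 0, move ←, go to p1
p1 | [0]0110BB   read 0 → write 0, move →, go to p1
p1 | 0[0]110BB   read 0 → write 0, move →, go to p1
p1 | 00[1]10BB   read 1 → write 0, move ←, go to p1
p1 | 0[0]010BB   read 0 → write 0, move →, go to p1
p1 | 00[0]10BB   read 0 → write 0, move →, go to p1
p1 | 000[1]0BB   read 1 → write 0, move ←, go to p1
p1 | 00[0]00BB   read 0 → write 0, move →, go to p1
p1 | 000[0]0BB   read 0 → write 0, move →, go to p1
p1 | 0000[0]BB   read 0 → write 0, move →, go to p1
p1 | 00000[B]B   read B → write 0, move →, go to p2
p2 | 000000[B]   read B → write 1, move ←, go to p2
p2 | 00000[0]1   read 0 → write 1, move ←, go to pH
pH | 0000[0]11
The non-blank tape span at halt is 0000011.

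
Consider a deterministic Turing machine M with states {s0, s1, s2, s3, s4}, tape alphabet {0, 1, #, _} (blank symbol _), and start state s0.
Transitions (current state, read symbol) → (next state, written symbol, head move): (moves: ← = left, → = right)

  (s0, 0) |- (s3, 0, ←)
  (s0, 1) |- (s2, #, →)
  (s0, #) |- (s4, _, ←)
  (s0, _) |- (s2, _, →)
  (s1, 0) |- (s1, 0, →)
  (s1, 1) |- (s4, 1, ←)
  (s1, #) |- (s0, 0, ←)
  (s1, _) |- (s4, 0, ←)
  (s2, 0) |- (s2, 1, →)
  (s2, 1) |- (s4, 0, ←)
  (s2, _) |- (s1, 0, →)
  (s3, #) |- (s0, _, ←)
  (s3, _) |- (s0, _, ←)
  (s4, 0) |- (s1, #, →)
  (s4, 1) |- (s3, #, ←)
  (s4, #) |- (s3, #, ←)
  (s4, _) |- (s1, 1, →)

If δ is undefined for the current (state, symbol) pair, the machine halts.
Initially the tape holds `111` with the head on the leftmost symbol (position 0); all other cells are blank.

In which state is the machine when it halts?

s3

state=s0 head=0 tape=___[1]11   (s0,1)→(s2,#,→)
state=s2 head=1 tape=___#[1]1   (s2,1)→(s4,0,←)
state=s4 head=0 tape=___[#]01   (s4,#)→(s3,#,←)
state=s3 head=-1 tape=__[_]#01   (s3,_)→(s0,_,←)
state=s0 head=-2 tape=_[_]_#01   (s0,_)→(s2,_,→)
state=s2 head=-1 tape=__[_]#01   (s2,_)→(s1,0,→)
state=s1 head=0 tape=__0[#]01   (s1,#)→(s0,0,←)
state=s0 head=-1 tape=__[0]001   (s0,0)→(s3,0,←)
state=s3 head=-2 tape=_[_]0001   (s3,_)→(s0,_,←)
state=s0 head=-3 tape=[_]_0001   (s0,_)→(s2,_,→)
state=s2 head=-2 tape=_[_]0001   (s2,_)→(s1,0,→)
state=s1 head=-1 tape=_0[0]001   (s1,0)→(s1,0,→)
state=s1 head=0 tape=_00[0]01   (s1,0)→(s1,0,→)
state=s1 head=1 tape=_000[0]1   (s1,0)→(s1,0,→)
state=s1 head=2 tape=_0000[1]   (s1,1)→(s4,1,←)
state=s4 head=1 tape=_000[0]1   (s4,0)→(s1,#,→)
state=s1 head=2 tape=_000#[1]   (s1,1)→(s4,1,←)
state=s4 head=1 tape=_000[#]1   (s4,#)→(s3,#,←)
state=s3 head=0 tape=_00[0]#1
No transition is defined for (s3, 0); M halts in state s3.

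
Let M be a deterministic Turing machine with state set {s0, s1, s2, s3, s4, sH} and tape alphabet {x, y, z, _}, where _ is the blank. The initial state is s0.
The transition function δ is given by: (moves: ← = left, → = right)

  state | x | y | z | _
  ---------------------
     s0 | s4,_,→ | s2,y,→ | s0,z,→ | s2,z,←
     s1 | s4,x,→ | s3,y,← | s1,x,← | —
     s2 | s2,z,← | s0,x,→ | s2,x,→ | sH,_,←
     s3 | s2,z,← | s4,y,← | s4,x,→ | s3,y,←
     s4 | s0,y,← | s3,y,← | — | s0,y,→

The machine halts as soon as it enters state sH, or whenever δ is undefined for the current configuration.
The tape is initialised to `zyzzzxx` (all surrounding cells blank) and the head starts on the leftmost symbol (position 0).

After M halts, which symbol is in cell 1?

x

state=s0 head=0 tape=[z]yzzzxx____   (s0,z)→(s0,z,→)
state=s0 head=1 tape=z[y]zzzxx____   (s0,y)→(s2,y,→)
state=s2 head=2 tape=zy[z]zzxx____   (s2,z)→(s2,x,→)
state=s2 head=3 tape=zyx[z]zxx____   (s2,z)→(s2,x,→)
state=s2 head=4 tape=zyxx[z]xx____   (s2,z)→(s2,x,→)
state=s2 head=5 tape=zyxxx[x]x____   (s2,x)→(s2,z,←)
state=s2 head=4 tape=zyxx[x]zx____   (s2,x)→(s2,z,←)
state=s2 head=3 tape=zyx[x]zzx____   (s2,x)→(s2,z,←)
state=s2 head=2 tape=zy[x]zzzx____   (s2,x)→(s2,z,←)
state=s2 head=1 tape=z[y]zzzzx____   (s2,y)→(s0,x,→)
state=s0 head=2 tape=zx[z]zzzx____   (s0,z)→(s0,z,→)
state=s0 head=3 tape=zxz[z]zzx____   (s0,z)→(s0,z,→)
state=s0 head=4 tape=zxzz[z]zx____   (s0,z)→(s0,z,→)
state=s0 head=5 tape=zxzzz[z]x____   (s0,z)→(s0,z,→)
state=s0 head=6 tape=zxzzzz[x]____   (s0,x)→(s4,_,→)
state=s4 head=7 tape=zxzzzz_[_]___   (s4,_)→(s0,y,→)
state=s0 head=8 tape=zxzzzz_y[_]__   (s0,_)→(s2,z,←)
state=s2 head=7 tape=zxzzzz_[y]z__   (s2,y)→(s0,x,→)
state=s0 head=8 tape=zxzzzz_x[z]__   (s0,z)→(s0,z,→)
state=s0 head=9 tape=zxzzzz_xz[_]_   (s0,_)→(s2,z,←)
state=s2 head=8 tape=zxzzzz_x[z]z_   (s2,z)→(s2,x,→)
state=s2 head=9 tape=zxzzzz_xx[z]_   (s2,z)→(s2,x,→)
state=s2 head=10 tape=zxzzzz_xxx[_]   (s2,_)→(sH,_,←)
state=sH head=9 tape=zxzzzz_xx[x]_
Cell 1 holds x when M halts.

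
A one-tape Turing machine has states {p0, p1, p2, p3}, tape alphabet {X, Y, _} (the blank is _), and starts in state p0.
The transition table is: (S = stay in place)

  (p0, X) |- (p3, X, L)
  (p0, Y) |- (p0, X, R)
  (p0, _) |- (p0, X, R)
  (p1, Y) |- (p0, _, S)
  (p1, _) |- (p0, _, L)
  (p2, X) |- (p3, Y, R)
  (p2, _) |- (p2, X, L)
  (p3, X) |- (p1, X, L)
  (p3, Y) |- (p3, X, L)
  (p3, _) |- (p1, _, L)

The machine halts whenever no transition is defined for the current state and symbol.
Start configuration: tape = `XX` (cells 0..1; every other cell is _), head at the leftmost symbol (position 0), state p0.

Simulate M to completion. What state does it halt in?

p0 | ___[X]X   read X → write X, move L, go to p3
p3 | __[_]XX   read _ → write _, move L, go to p1
p1 | _[_]_XX   read _ → write _, move L, go to p0
p0 | [_]__XX   read _ → write X, move R, go to p0
p0 | X[_]_XX   read _ → write X, move R, go to p0
p0 | XX[_]XX   read _ → write X, move R, go to p0
p0 | XXX[X]X   read X → write X, move L, go to p3
p3 | XX[X]XX   read X → write X, move L, go to p1
p1 | X[X]XXX
No transition is defined for (p1, X); M halts in state p1.

p1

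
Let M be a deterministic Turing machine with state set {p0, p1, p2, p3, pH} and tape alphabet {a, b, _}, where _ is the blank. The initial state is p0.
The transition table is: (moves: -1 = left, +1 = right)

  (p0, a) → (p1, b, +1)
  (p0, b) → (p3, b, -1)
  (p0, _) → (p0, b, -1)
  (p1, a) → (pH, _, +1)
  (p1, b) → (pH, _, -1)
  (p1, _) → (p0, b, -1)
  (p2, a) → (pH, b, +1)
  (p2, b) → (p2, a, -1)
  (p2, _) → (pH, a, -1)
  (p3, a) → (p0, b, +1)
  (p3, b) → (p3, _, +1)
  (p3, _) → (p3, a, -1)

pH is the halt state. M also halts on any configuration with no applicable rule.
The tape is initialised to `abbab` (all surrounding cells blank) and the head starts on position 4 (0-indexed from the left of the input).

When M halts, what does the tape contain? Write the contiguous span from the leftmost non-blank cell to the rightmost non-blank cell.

ab_bb

p0 | abba[b]__   read b → write b, move -1, go to p3
p3 | abb[a]b__   read a → write b, move +1, go to p0
p0 | abbb[b]__   read b → write b, move -1, go to p3
p3 | abb[b]b__   read b → write _, move +1, go to p3
p3 | abb_[b]__   read b → write _, move +1, go to p3
p3 | abb__[_]_   read _ → write a, move -1, go to p3
p3 | abb_[_]a_   read _ → write a, move -1, go to p3
p3 | abb[_]aa_   read _ → write a, move -1, go to p3
p3 | ab[b]aaa_   read b → write _, move +1, go to p3
p3 | ab_[a]aa_   read a → write b, move +1, go to p0
p0 | ab_b[a]a_   read a → write b, move +1, go to p1
p1 | ab_bb[a]_   read a → write _, move +1, go to pH
pH | ab_bb_[_]
The non-blank tape span at halt is ab_bb.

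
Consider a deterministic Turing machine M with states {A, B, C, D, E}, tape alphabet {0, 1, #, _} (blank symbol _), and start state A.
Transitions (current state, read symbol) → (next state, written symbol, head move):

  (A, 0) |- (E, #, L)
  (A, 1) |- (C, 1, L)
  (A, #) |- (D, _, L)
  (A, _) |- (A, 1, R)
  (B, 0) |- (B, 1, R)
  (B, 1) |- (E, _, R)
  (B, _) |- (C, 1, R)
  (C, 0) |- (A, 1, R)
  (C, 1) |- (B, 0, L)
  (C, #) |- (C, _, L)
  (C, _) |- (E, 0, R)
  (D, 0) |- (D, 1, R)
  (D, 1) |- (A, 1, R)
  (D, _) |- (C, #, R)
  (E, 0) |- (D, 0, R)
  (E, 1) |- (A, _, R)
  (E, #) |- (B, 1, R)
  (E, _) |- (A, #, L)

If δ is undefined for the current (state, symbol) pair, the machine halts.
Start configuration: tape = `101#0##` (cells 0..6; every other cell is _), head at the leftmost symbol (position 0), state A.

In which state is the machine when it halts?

state=A head=0 tape=___[1]01#0##   (A,1)→(C,1,L)
state=C head=-1 tape=__[_]101#0##   (C,_)→(E,0,R)
state=E head=0 tape=__0[1]01#0##   (E,1)→(A,_,R)
state=A head=1 tape=__0_[0]1#0##   (A,0)→(E,#,L)
state=E head=0 tape=__0[_]#1#0##   (E,_)→(A,#,L)
state=A head=-1 tape=__[0]##1#0##   (A,0)→(E,#,L)
state=E head=-2 tape=_[_]###1#0##   (E,_)→(A,#,L)
state=A head=-3 tape=[_]####1#0##   (A,_)→(A,1,R)
state=A head=-2 tape=1[#]###1#0##   (A,#)→(D,_,L)
state=D head=-3 tape=[1]_###1#0##   (D,1)→(A,1,R)
state=A head=-2 tape=1[_]###1#0##   (A,_)→(A,1,R)
state=A head=-1 tape=11[#]##1#0##   (A,#)→(D,_,L)
state=D head=-2 tape=1[1]_##1#0##   (D,1)→(A,1,R)
state=A head=-1 tape=11[_]##1#0##   (A,_)→(A,1,R)
state=A head=0 tape=111[#]#1#0##   (A,#)→(D,_,L)
state=D head=-1 tape=11[1]_#1#0##   (D,1)→(A,1,R)
state=A head=0 tape=111[_]#1#0##   (A,_)→(A,1,R)
state=A head=1 tape=1111[#]1#0##   (A,#)→(D,_,L)
state=D head=0 tape=111[1]_1#0##   (D,1)→(A,1,R)
state=A head=1 tape=1111[_]1#0##   (A,_)→(A,1,R)
state=A head=2 tape=11111[1]#0##   (A,1)→(C,1,L)
state=C head=1 tape=1111[1]1#0##   (C,1)→(B,0,L)
state=B head=0 tape=111[1]01#0##   (B,1)→(E,_,R)
state=E head=1 tape=111_[0]1#0##   (E,0)→(D,0,R)
state=D head=2 tape=111_0[1]#0##   (D,1)→(A,1,R)
state=A head=3 tape=111_01[#]0##   (A,#)→(D,_,L)
state=D head=2 tape=111_0[1]_0##   (D,1)→(A,1,R)
state=A head=3 tape=111_01[_]0##   (A,_)→(A,1,R)
state=A head=4 tape=111_011[0]##   (A,0)→(E,#,L)
state=E head=3 tape=111_01[1]###   (E,1)→(A,_,R)
state=A head=4 tape=111_01_[#]##   (A,#)→(D,_,L)
state=D head=3 tape=111_01[_]_##   (D,_)→(C,#,R)
state=C head=4 tape=111_01#[_]##   (C,_)→(E,0,R)
state=E head=5 tape=111_01#0[#]#   (E,#)→(B,1,R)
state=B head=6 tape=111_01#01[#]
No transition is defined for (B, #); M halts in state B.

B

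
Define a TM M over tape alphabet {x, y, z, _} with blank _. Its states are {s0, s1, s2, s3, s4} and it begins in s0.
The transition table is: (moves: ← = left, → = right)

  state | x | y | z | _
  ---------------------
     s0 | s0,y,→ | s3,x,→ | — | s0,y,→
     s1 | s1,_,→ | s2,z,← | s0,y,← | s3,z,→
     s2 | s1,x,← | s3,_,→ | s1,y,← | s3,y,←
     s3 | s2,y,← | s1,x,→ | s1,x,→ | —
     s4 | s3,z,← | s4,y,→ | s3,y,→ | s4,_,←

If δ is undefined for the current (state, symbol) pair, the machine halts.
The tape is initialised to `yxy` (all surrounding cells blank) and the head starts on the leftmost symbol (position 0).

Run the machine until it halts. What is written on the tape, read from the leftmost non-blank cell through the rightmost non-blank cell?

yzxyzyy

s0 | _____[y]xy   read y → write x, move →, go to s3
s3 | _____x[x]y   read x → write y, move ←, go to s2
s2 | _____[x]yy   read x → write x, move ←, go to s1
s1 | ____[_]xyy   read _ → write z, move →, go to s3
s3 | ____z[x]yy   read x → write y, move ←, go to s2
s2 | ____[z]yyy   read z → write y, move ←, go to s1
s1 | ___[_]yyyy   read _ → write z, move →, go to s3
s3 | ___z[y]yyy   read y → write x, move →, go to s1
s1 | ___zx[y]yy   read y → write z, move ←, go to s2
s2 | ___z[x]zyy   read x → write x, move ←, go to s1
s1 | ___[z]xzyy   read z → write y, move ←, go to s0
s0 | __[_]yxzyy   read _ → write y, move →, go to s0
s0 | __y[y]xzyy   read y → write x, move →, go to s3
s3 | __yx[x]zyy   read x → write y, move ←, go to s2
s2 | __y[x]yzyy   read x → write x, move ←, go to s1
s1 | __[y]xyzyy   read y → write z, move ←, go to s2
s2 | _[_]zxyzyy   read _ → write y, move ←, go to s3
s3 | [_]yzxyzyy
The non-blank tape span at halt is yzxyzyy.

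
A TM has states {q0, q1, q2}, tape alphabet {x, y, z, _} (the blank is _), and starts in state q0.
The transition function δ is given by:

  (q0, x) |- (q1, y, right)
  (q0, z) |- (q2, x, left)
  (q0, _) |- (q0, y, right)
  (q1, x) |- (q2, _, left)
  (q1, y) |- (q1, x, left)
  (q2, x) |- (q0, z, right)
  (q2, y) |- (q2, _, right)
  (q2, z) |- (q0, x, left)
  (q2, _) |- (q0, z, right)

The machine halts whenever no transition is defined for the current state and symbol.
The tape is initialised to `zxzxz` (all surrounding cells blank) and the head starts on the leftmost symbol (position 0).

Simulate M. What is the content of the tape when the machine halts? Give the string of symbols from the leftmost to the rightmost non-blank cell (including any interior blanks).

state=q0 head=0 tape=_[z]xzxz   (q0,z)→(q2,x,left)
state=q2 head=-1 tape=[_]xxzxz   (q2,_)→(q0,z,right)
state=q0 head=0 tape=z[x]xzxz   (q0,x)→(q1,y,right)
state=q1 head=1 tape=zy[x]zxz   (q1,x)→(q2,_,left)
state=q2 head=0 tape=z[y]_zxz   (q2,y)→(q2,_,right)
state=q2 head=1 tape=z_[_]zxz   (q2,_)→(q0,z,right)
state=q0 head=2 tape=z_z[z]xz   (q0,z)→(q2,x,left)
state=q2 head=1 tape=z_[z]xxz   (q2,z)→(q0,x,left)
state=q0 head=0 tape=z[_]xxxz   (q0,_)→(q0,y,right)
state=q0 head=1 tape=zy[x]xxz   (q0,x)→(q1,y,right)
state=q1 head=2 tape=zyy[x]xz   (q1,x)→(q2,_,left)
state=q2 head=1 tape=zy[y]_xz   (q2,y)→(q2,_,right)
state=q2 head=2 tape=zy_[_]xz   (q2,_)→(q0,z,right)
state=q0 head=3 tape=zy_z[x]z   (q0,x)→(q1,y,right)
state=q1 head=4 tape=zy_zy[z]
The non-blank tape span at halt is zy_zyz.

zy_zyz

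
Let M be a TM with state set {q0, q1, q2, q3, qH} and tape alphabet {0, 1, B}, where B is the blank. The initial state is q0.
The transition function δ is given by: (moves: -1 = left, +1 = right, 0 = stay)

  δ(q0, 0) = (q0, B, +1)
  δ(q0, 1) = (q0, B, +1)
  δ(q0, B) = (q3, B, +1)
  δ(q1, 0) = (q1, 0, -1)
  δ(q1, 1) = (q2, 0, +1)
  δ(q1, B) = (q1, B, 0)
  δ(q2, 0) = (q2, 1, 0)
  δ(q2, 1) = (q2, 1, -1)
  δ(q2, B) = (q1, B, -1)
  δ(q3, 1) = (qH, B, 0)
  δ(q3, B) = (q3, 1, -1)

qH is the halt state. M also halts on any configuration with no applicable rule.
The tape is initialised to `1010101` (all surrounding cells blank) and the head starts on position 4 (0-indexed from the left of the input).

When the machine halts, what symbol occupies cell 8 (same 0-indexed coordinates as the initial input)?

state=q0 head=4 tape=1010[1]01BB   (q0,1)→(q0,B,+1)
state=q0 head=5 tape=1010B[0]1BB   (q0,0)→(q0,B,+1)
state=q0 head=6 tape=1010BB[1]BB   (q0,1)→(q0,B,+1)
state=q0 head=7 tape=1010BBB[B]B   (q0,B)→(q3,B,+1)
state=q3 head=8 tape=1010BBBB[B]   (q3,B)→(q3,1,-1)
state=q3 head=7 tape=1010BBB[B]1   (q3,B)→(q3,1,-1)
state=q3 head=6 tape=1010BB[B]11   (q3,B)→(q3,1,-1)
state=q3 head=5 tape=1010B[B]111   (q3,B)→(q3,1,-1)
state=q3 head=4 tape=1010[B]1111   (q3,B)→(q3,1,-1)
state=q3 head=3 tape=101[0]11111
Cell 8 holds 1 when M halts.

1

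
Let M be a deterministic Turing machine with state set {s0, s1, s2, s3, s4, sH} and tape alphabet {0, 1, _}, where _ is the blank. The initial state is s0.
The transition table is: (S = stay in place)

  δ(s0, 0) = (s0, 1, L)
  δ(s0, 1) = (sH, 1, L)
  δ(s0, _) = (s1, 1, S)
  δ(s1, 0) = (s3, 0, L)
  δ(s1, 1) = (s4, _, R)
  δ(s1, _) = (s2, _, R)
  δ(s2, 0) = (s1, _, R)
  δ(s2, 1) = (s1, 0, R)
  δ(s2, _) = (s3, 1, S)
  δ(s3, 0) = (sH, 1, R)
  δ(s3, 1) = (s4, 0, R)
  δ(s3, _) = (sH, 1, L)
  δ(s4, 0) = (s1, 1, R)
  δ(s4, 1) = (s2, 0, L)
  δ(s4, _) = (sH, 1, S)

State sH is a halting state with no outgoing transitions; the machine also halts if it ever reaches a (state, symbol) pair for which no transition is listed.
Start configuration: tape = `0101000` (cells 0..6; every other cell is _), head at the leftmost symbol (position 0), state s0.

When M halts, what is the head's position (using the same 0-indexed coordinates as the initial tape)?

s0 | _[0]101000___   read 0 → write 1, move L, go to s0
s0 | [_]1101000___   read _ → write 1, move S, go to s1
s1 | [1]1101000___   read 1 → write _, move R, go to s4
s4 | _[1]101000___   read 1 → write 0, move L, go to s2
s2 | [_]0101000___   read _ → write 1, move S, go to s3
s3 | [1]0101000___   read 1 → write 0, move R, go to s4
s4 | 0[0]101000___   read 0 → write 1, move R, go to s1
s1 | 01[1]01000___   read 1 → write _, move R, go to s4
s4 | 01_[0]1000___   read 0 → write 1, move R, go to s1
s1 | 01_1[1]000___   read 1 → write _, move R, go to s4
s4 | 01_1_[0]00___   read 0 → write 1, move R, go to s1
s1 | 01_1_1[0]0___   read 0 → write 0, move L, go to s3
s3 | 01_1_[1]00___   read 1 → write 0, move R, go to s4
s4 | 01_1_0[0]0___   read 0 → write 1, move R, go to s1
s1 | 01_1_01[0]___   read 0 → write 0, move L, go to s3
s3 | 01_1_0[1]0___   read 1 → write 0, move R, go to s4
s4 | 01_1_00[0]___   read 0 → write 1, move R, go to s1
s1 | 01_1_001[_]__   read _ → write _, move R, go to s2
s2 | 01_1_001_[_]_   read _ → write 1, move S, go to s3
s3 | 01_1_001_[1]_   read 1 → write 0, move R, go to s4
s4 | 01_1_001_0[_]   read _ → write 1, move S, go to sH
sH | 01_1_001_0[1]
At halt the head is at cell 9.

9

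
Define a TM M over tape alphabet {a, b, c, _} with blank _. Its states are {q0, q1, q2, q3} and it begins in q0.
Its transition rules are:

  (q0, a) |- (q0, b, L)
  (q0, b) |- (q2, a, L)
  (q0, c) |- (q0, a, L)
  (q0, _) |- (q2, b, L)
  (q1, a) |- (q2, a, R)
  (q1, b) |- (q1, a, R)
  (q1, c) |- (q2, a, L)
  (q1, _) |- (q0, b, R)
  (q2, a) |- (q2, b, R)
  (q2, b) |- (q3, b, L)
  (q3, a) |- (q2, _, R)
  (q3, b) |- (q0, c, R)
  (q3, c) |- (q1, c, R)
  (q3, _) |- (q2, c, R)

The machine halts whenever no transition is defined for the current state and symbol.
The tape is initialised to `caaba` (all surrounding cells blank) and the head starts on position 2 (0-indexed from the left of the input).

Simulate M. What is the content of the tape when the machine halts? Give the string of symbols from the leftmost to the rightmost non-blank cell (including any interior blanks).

q0 | __ca[a]ba   read a → write b, move L, go to q0
q0 | __c[a]bba   read a → write b, move L, go to q0
q0 | __[c]bbba   read c → write a, move L, go to q0
q0 | _[_]abbba   read _ → write b, move L, go to q2
q2 | [_]babbba
The non-blank tape span at halt is babbba.

babbba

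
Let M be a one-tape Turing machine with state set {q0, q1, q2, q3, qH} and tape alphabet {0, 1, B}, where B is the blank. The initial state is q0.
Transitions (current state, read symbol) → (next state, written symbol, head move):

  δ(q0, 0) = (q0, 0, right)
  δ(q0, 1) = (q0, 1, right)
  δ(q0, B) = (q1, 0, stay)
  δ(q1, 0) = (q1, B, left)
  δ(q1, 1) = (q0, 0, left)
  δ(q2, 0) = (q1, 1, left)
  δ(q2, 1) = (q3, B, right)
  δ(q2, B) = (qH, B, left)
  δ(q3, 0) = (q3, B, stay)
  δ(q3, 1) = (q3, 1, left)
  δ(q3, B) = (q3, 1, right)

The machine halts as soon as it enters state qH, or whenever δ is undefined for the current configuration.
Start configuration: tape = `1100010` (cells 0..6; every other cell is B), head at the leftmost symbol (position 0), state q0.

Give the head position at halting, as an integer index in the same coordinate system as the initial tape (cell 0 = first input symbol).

state=q0 head=0 tape=BB[1]100010B   (q0,1)→(q0,1,right)
state=q0 head=1 tape=BB1[1]00010B   (q0,1)→(q0,1,right)
state=q0 head=2 tape=BB11[0]0010B   (q0,0)→(q0,0,right)
state=q0 head=3 tape=BB110[0]010B   (q0,0)→(q0,0,right)
state=q0 head=4 tape=BB1100[0]10B   (q0,0)→(q0,0,right)
state=q0 head=5 tape=BB11000[1]0B   (q0,1)→(q0,1,right)
state=q0 head=6 tape=BB110001[0]B   (q0,0)→(q0,0,right)
state=q0 head=7 tape=BB1100010[B]   (q0,B)→(q1,0,stay)
state=q1 head=7 tape=BB1100010[0]   (q1,0)→(q1,B,left)
state=q1 head=6 tape=BB110001[0]B   (q1,0)→(q1,B,left)
state=q1 head=5 tape=BB11000[1]BB   (q1,1)→(q0,0,left)
state=q0 head=4 tape=BB1100[0]0BB   (q0,0)→(q0,0,right)
state=q0 head=5 tape=BB11000[0]BB   (q0,0)→(q0,0,right)
state=q0 head=6 tape=BB110000[B]B   (q0,B)→(q1,0,stay)
state=q1 head=6 tape=BB110000[0]B   (q1,0)→(q1,B,left)
state=q1 head=5 tape=BB11000[0]BB   (q1,0)→(q1,B,left)
state=q1 head=4 tape=BB1100[0]BBB   (q1,0)→(q1,B,left)
state=q1 head=3 tape=BB110[0]BBBB   (q1,0)→(q1,B,left)
state=q1 head=2 tape=BB11[0]BBBBB   (q1,0)→(q1,B,left)
state=q1 head=1 tape=BB1[1]BBBBBB   (q1,1)→(q0,0,left)
state=q0 head=0 tape=BB[1]0BBBBBB   (q0,1)→(q0,1,right)
state=q0 head=1 tape=BB1[0]BBBBBB   (q0,0)→(q0,0,right)
state=q0 head=2 tape=BB10[B]BBBBB   (q0,B)→(q1,0,stay)
state=q1 head=2 tape=BB10[0]BBBBB   (q1,0)→(q1,B,left)
state=q1 head=1 tape=BB1[0]BBBBBB   (q1,0)→(q1,B,left)
state=q1 head=0 tape=BB[1]BBBBBBB   (q1,1)→(q0,0,left)
state=q0 head=-1 tape=B[B]0BBBBBBB   (q0,B)→(q1,0,stay)
state=q1 head=-1 tape=B[0]0BBBBBBB   (q1,0)→(q1,B,left)
state=q1 head=-2 tape=[B]B0BBBBBBB
At halt the head is at cell -2.

-2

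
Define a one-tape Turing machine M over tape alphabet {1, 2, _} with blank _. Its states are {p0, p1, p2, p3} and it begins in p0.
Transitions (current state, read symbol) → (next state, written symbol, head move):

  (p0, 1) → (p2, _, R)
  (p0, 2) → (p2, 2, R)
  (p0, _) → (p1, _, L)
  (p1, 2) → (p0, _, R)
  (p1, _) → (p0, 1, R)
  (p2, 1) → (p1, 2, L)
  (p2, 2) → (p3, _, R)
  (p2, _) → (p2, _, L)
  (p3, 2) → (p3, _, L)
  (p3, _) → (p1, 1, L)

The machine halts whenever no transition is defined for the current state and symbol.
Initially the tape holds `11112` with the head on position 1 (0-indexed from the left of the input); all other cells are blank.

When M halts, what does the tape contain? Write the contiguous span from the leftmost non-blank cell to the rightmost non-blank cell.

11_12

state=p0 head=1 tape=1[1]112__   (p0,1)→(p2,_,R)
state=p2 head=2 tape=1_[1]12__   (p2,1)→(p1,2,L)
state=p1 head=1 tape=1[_]212__   (p1,_)→(p0,1,R)
state=p0 head=2 tape=11[2]12__   (p0,2)→(p2,2,R)
state=p2 head=3 tape=112[1]2__   (p2,1)→(p1,2,L)
state=p1 head=2 tape=11[2]22__   (p1,2)→(p0,_,R)
state=p0 head=3 tape=11_[2]2__   (p0,2)→(p2,2,R)
state=p2 head=4 tape=11_2[2]__   (p2,2)→(p3,_,R)
state=p3 head=5 tape=11_2_[_]_   (p3,_)→(p1,1,L)
state=p1 head=4 tape=11_2[_]1_   (p1,_)→(p0,1,R)
state=p0 head=5 tape=11_21[1]_   (p0,1)→(p2,_,R)
state=p2 head=6 tape=11_21_[_]   (p2,_)→(p2,_,L)
state=p2 head=5 tape=11_21[_]_   (p2,_)→(p2,_,L)
state=p2 head=4 tape=11_2[1]__   (p2,1)→(p1,2,L)
state=p1 head=3 tape=11_[2]2__   (p1,2)→(p0,_,R)
state=p0 head=4 tape=11__[2]__   (p0,2)→(p2,2,R)
state=p2 head=5 tape=11__2[_]_   (p2,_)→(p2,_,L)
state=p2 head=4 tape=11__[2]__   (p2,2)→(p3,_,R)
state=p3 head=5 tape=11___[_]_   (p3,_)→(p1,1,L)
state=p1 head=4 tape=11__[_]1_   (p1,_)→(p0,1,R)
state=p0 head=5 tape=11__1[1]_   (p0,1)→(p2,_,R)
state=p2 head=6 tape=11__1_[_]   (p2,_)→(p2,_,L)
state=p2 head=5 tape=11__1[_]_   (p2,_)→(p2,_,L)
state=p2 head=4 tape=11__[1]__   (p2,1)→(p1,2,L)
state=p1 head=3 tape=11_[_]2__   (p1,_)→(p0,1,R)
state=p0 head=4 tape=11_1[2]__   (p0,2)→(p2,2,R)
state=p2 head=5 tape=11_12[_]_   (p2,_)→(p2,_,L)
state=p2 head=4 tape=11_1[2]__   (p2,2)→(p3,_,R)
state=p3 head=5 tape=11_1_[_]_   (p3,_)→(p1,1,L)
state=p1 head=4 tape=11_1[_]1_   (p1,_)→(p0,1,R)
state=p0 head=5 tape=11_11[1]_   (p0,1)→(p2,_,R)
state=p2 head=6 tape=11_11_[_]   (p2,_)→(p2,_,L)
state=p2 head=5 tape=11_11[_]_   (p2,_)→(p2,_,L)
state=p2 head=4 tape=11_1[1]__   (p2,1)→(p1,2,L)
state=p1 head=3 tape=11_[1]2__
The non-blank tape span at halt is 11_12.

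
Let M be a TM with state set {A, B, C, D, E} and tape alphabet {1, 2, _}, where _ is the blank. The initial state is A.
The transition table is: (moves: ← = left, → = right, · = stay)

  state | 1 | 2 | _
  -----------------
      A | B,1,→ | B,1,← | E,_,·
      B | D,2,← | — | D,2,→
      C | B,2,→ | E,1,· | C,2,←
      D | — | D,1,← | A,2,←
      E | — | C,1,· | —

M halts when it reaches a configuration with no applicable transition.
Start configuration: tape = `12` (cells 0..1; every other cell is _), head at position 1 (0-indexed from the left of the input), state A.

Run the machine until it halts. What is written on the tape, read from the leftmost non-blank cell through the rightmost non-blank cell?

state=A head=1 tape=__1[2]   (A,2)→(B,1,←)
state=B head=0 tape=__[1]1   (B,1)→(D,2,←)
state=D head=-1 tape=_[_]21   (D,_)→(A,2,←)
state=A head=-2 tape=[_]221   (A,_)→(E,_,·)
state=E head=-2 tape=[_]221
The non-blank tape span at halt is 221.

221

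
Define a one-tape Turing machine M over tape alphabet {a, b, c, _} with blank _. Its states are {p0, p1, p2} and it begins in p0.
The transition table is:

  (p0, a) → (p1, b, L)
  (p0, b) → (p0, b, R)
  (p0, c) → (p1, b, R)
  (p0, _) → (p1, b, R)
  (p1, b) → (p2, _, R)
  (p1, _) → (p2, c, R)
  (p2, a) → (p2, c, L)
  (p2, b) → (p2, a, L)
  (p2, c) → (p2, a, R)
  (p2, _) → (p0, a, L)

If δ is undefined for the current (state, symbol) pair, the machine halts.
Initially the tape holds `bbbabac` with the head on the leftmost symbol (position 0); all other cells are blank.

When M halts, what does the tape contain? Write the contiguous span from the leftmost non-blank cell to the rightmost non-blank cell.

baaaabac

p0 | _[b]bbabac   read b → write b, move R, go to p0
p0 | _b[b]babac   read b → write b, move R, go to p0
p0 | _bb[b]abac   read b → write b, move R, go to p0
p0 | _bbb[a]bac   read a → write b, move L, go to p1
p1 | _bb[b]bbac   read b → write _, move R, go to p2
p2 | _bb_[b]bac   read b → write a, move L, go to p2
p2 | _bb[_]abac   read _ → write a, move L, go to p0
p0 | _b[b]aabac   read b → write b, move R, go to p0
p0 | _bb[a]abac   read a → write b, move L, go to p1
p1 | _b[b]babac   read b → write _, move R, go to p2
p2 | _b_[b]abac   read b → write a, move L, go to p2
p2 | _b[_]aabac   read _ → write a, move L, go to p0
p0 | _[b]aaabac   read b → write b, move R, go to p0
p0 | _b[a]aabac   read a → write b, move L, go to p1
p1 | _[b]baabac   read b → write _, move R, go to p2
p2 | __[b]aabac   read b → write a, move L, go to p2
p2 | _[_]aaabac   read _ → write a, move L, go to p0
p0 | [_]aaaabac   read _ → write b, move R, go to p1
p1 | b[a]aaabac
The non-blank tape span at halt is baaaabac.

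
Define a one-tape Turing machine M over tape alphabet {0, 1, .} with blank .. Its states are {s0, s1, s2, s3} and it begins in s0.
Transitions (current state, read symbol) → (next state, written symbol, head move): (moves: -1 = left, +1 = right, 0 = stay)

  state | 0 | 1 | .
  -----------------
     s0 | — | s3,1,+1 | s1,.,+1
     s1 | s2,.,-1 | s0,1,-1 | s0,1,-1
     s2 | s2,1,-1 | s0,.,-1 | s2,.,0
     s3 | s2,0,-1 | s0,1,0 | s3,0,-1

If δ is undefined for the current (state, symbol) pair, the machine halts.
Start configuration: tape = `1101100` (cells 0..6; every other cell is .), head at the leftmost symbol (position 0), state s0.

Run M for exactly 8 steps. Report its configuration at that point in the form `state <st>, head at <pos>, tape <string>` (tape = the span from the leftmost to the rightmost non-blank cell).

s0 | [1]101100   read 1 → write 1, move +1, go to s3
s3 | 1[1]01100   read 1 → write 1, move 0, go to s0
s0 | 1[1]01100   read 1 → write 1, move +1, go to s3
s3 | 11[0]1100   read 0 → write 0, move -1, go to s2
s2 | 1[1]01100   read 1 → write ., move -1, go to s0
s0 | [1].01100   read 1 → write 1, move +1, go to s3
s3 | 1[.]01100   read . → write 0, move -1, go to s3
s3 | [1]001100   read 1 → write 1, move 0, go to s0
s0 | [1]001100
After 8 steps: state s0, head at 0, tape 1001100.

state s0, head at 0, tape 1001100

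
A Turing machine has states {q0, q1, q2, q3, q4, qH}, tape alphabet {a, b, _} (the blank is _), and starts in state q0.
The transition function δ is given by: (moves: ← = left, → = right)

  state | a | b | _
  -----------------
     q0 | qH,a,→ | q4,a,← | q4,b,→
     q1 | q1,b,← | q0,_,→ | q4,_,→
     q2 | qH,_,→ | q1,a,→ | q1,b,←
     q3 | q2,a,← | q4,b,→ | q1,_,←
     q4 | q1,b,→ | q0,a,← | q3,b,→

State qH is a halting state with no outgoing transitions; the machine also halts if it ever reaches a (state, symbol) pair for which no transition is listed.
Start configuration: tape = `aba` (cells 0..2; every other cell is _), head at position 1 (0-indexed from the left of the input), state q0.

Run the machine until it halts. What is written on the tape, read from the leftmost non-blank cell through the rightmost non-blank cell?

q0 | _a[b]a_   read b → write a, move ←, go to q4
q4 | _[a]aa_   read a → write b, move →, go to q1
q1 | _b[a]a_   read a → write b, move ←, go to q1
q1 | _[b]ba_   read b → write _, move →, go to q0
q0 | __[b]a_   read b → write a, move ←, go to q4
q4 | _[_]aa_   read _ → write b, move →, go to q3
q3 | _b[a]a_   read a → write a, move ←, go to q2
q2 | _[b]aa_   read b → write a, move →, go to q1
q1 | _a[a]a_   read a → write b, move ←, go to q1
q1 | _[a]ba_   read a → write b, move ←, go to q1
q1 | [_]bba_   read _ → write _, move →, go to q4
q4 | _[b]ba_   read b → write a, move ←, go to q0
q0 | [_]aba_   read _ → write b, move →, go to q4
q4 | b[a]ba_   read a → write b, move →, go to q1
q1 | bb[b]a_   read b → write _, move →, go to q0
q0 | bb_[a]_   read a → write a, move →, go to qH
qH | bb_a[_]
The non-blank tape span at halt is bb_a.

bb_a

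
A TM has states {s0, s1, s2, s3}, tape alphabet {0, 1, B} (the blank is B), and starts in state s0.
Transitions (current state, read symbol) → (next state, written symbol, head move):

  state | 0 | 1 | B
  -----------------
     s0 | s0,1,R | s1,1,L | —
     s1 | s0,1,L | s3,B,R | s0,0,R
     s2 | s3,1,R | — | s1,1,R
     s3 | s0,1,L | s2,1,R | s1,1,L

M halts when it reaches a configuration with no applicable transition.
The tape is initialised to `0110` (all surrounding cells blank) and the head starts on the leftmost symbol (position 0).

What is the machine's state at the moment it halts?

s2

s0 | [0]110   read 0 → write 1, move R, go to s0
s0 | 1[1]10   read 1 → write 1, move L, go to s1
s1 | [1]110   read 1 → write B, move R, go to s3
s3 | B[1]10   read 1 → write 1, move R, go to s2
s2 | B1[1]0
No transition is defined for (s2, 1); M halts in state s2.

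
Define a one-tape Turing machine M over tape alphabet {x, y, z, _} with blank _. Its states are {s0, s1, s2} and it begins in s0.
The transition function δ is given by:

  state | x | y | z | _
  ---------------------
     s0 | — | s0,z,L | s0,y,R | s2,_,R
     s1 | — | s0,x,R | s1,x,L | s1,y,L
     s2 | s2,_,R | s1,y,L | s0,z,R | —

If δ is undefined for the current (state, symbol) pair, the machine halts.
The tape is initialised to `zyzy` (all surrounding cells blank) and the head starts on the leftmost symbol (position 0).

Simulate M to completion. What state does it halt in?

s0 | _[z]yzy__   read z → write y, move R, go to s0
s0 | _y[y]zy__   read y → write z, move L, go to s0
s0 | _[y]zzy__   read y → write z, move L, go to s0
s0 | [_]zzzy__   read _ → write _, move R, go to s2
s2 | _[z]zzy__   read z → write z, move R, go to s0
s0 | _z[z]zy__   read z → write y, move R, go to s0
s0 | _zy[z]y__   read z → write y, move R, go to s0
s0 | _zyy[y]__   read y → write z, move L, go to s0
s0 | _zy[y]z__   read y → write z, move L, go to s0
s0 | _z[y]zz__   read y → write z, move L, go to s0
s0 | _[z]zzz__   read z → write y, move R, go to s0
s0 | _y[z]zz__   read z → write y, move R, go to s0
s0 | _yy[z]z__   read z → write y, move R, go to s0
s0 | _yyy[z]__   read z → write y, move R, go to s0
s0 | _yyyy[_]_   read _ → write _, move R, go to s2
s2 | _yyyy_[_]
No transition is defined for (s2, _); M halts in state s2.

s2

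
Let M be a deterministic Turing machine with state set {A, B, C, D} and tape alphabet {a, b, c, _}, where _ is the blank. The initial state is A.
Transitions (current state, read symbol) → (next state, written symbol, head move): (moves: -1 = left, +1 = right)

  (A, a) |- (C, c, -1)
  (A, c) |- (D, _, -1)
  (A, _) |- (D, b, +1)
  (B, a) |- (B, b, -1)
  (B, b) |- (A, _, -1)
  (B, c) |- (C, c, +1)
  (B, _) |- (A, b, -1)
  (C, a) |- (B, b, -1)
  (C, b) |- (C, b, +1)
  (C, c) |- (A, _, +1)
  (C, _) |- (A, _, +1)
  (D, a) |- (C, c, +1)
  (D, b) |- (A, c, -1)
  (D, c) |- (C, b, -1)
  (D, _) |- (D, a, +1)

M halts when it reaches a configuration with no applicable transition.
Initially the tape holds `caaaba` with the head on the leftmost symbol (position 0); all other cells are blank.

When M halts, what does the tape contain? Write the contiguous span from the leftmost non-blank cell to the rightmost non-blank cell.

state=A head=0 tape=_[c]aaaba   (A,c)→(D,_,-1)
state=D head=-1 tape=[_]_aaaba   (D,_)→(D,a,+1)
state=D head=0 tape=a[_]aaaba   (D,_)→(D,a,+1)
state=D head=1 tape=aa[a]aaba   (D,a)→(C,c,+1)
state=C head=2 tape=aac[a]aba   (C,a)→(B,b,-1)
state=B head=1 tape=aa[c]baba   (B,c)→(C,c,+1)
state=C head=2 tape=aac[b]aba   (C,b)→(C,b,+1)
state=C head=3 tape=aacb[a]ba   (C,a)→(B,b,-1)
state=B head=2 tape=aac[b]bba   (B,b)→(A,_,-1)
state=A head=1 tape=aa[c]_bba   (A,c)→(D,_,-1)
state=D head=0 tape=a[a]__bba   (D,a)→(C,c,+1)
state=C head=1 tape=ac[_]_bba   (C,_)→(A,_,+1)
state=A head=2 tape=ac_[_]bba   (A,_)→(D,b,+1)
state=D head=3 tape=ac_b[b]ba   (D,b)→(A,c,-1)
state=A head=2 tape=ac_[b]cba
The non-blank tape span at halt is ac_bcba.

ac_bcba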